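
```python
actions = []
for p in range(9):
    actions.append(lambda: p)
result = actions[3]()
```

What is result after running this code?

Step 1: The loop creates 9 lambdas, all referencing the same variable p.
Step 2: After the loop, p = 8 (final value).
Step 3: actions[3]() looks up p at call time and finds 8. This is the late binding gotcha. result = 8

The answer is 8.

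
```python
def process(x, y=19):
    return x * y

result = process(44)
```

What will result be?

Step 1: process(44) uses default y = 19.
Step 2: Returns 44 * 19 = 836.
Step 3: result = 836

The answer is 836.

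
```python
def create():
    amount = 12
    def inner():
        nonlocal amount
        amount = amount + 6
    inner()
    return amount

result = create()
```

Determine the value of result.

Step 1: create() sets amount = 12.
Step 2: inner() uses nonlocal to modify amount in create's scope: amount = 12 + 6 = 18.
Step 3: create() returns the modified amount = 18

The answer is 18.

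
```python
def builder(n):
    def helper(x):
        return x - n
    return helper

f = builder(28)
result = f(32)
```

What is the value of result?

Step 1: builder(28) creates a closure capturing n = 28.
Step 2: f(32) computes 32 - 28 = 4.
Step 3: result = 4

The answer is 4.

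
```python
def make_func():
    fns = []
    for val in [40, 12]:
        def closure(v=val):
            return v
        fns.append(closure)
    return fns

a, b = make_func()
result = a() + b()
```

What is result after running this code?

Step 1: Default argument v=val captures val at each iteration.
Step 2: a() returns 40 (captured at first iteration), b() returns 12 (captured at second).
Step 3: result = 40 + 12 = 52

The answer is 52.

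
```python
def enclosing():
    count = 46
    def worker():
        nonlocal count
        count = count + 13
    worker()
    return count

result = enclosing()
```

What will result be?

Step 1: enclosing() sets count = 46.
Step 2: worker() uses nonlocal to modify count in enclosing's scope: count = 46 + 13 = 59.
Step 3: enclosing() returns the modified count = 59

The answer is 59.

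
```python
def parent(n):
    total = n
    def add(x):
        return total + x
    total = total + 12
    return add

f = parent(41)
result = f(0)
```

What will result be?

Step 1: parent(41) sets total = 41, then total = 41 + 12 = 53.
Step 2: Closures capture by reference, so add sees total = 53.
Step 3: f(0) returns 53 + 0 = 53

The answer is 53.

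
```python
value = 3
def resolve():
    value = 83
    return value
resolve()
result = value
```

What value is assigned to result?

Step 1: value = 3 globally.
Step 2: resolve() creates a LOCAL value = 83 (no global keyword!).
Step 3: The global value is unchanged. result = 3

The answer is 3.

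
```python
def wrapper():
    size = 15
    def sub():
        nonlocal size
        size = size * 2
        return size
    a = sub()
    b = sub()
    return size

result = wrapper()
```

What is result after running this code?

Step 1: size starts at 15.
Step 2: First sub(): size = 15 * 2 = 30.
Step 3: Second sub(): size = 30 * 2 = 60.
Step 4: result = 60

The answer is 60.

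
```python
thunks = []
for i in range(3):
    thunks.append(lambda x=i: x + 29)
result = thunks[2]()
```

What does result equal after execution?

Step 1: Default argument x=i captures i's value at definition time.
Step 2: thunks[2] was defined when i = 2, so x defaults to 2.
Step 3: result = 2 + 29 = 31 (default arg fixes the late binding issue)

The answer is 31.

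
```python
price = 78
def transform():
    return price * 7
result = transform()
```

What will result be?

Step 1: price = 78 is defined globally.
Step 2: transform() looks up price from global scope = 78, then computes 78 * 7 = 546.
Step 3: result = 546

The answer is 546.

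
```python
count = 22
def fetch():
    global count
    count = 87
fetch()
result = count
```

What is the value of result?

Step 1: count = 22 globally.
Step 2: fetch() declares global count and sets it to 87.
Step 3: After fetch(), global count = 87. result = 87

The answer is 87.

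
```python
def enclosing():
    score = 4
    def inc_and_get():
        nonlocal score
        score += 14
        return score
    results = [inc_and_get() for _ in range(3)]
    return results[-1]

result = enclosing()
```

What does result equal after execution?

Step 1: score = 4.
Step 2: Three calls to inc_and_get(), each adding 14.
Step 3: Last value = 4 + 14 * 3 = 46

The answer is 46.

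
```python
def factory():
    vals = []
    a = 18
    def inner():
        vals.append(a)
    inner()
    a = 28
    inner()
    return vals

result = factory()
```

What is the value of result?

Step 1: a = 18. inner() appends current a to vals.
Step 2: First inner(): appends 18. Then a = 28.
Step 3: Second inner(): appends 28 (closure sees updated a). result = [18, 28]

The answer is [18, 28].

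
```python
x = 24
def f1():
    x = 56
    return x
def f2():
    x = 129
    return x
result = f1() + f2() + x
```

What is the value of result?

Step 1: Each function shadows global x with its own local.
Step 2: f1() returns 56, f2() returns 129.
Step 3: Global x = 24 is unchanged. result = 56 + 129 + 24 = 209

The answer is 209.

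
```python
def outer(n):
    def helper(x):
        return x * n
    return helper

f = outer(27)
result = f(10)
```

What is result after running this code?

Step 1: outer(27) creates a closure capturing n = 27.
Step 2: f(10) computes 10 * 27 = 270.
Step 3: result = 270

The answer is 270.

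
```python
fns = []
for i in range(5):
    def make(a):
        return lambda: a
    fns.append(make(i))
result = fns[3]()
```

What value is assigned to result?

Step 1: make(i) creates a new scope capturing a = i at call time.
Step 2: fns[3] = make(3), so its lambda captures a = 3.
Step 3: result = 3 (closure factory fixes late binding)

The answer is 3.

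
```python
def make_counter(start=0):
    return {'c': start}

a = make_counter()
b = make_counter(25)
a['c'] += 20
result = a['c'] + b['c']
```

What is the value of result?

Step 1: make_counter() returns a new dict each call (immutable default 0).
Step 2: a = {'c': 0}, b = {'c': 25}.
Step 3: a['c'] += 20 = 20. result = 20 + 25 = 45

The answer is 45.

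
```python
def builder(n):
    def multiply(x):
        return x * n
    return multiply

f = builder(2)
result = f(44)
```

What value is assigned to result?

Step 1: builder(2) returns multiply closure with n = 2.
Step 2: f(44) computes 44 * 2 = 88.
Step 3: result = 88

The answer is 88.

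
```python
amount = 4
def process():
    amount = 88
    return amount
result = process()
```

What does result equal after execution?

Step 1: Global amount = 4.
Step 2: process() creates local amount = 88, shadowing the global.
Step 3: Returns local amount = 88. result = 88

The answer is 88.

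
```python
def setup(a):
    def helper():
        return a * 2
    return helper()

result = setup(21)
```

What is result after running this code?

Step 1: setup(21) binds parameter a = 21.
Step 2: helper() accesses a = 21 from enclosing scope.
Step 3: result = 21 * 2 = 42

The answer is 42.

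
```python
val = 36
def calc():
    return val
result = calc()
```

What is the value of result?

Step 1: val = 36 is defined in the global scope.
Step 2: calc() looks up val. No local val exists, so Python checks the global scope via LEGB rule and finds val = 36.
Step 3: result = 36

The answer is 36.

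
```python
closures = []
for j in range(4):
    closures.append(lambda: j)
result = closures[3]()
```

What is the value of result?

Step 1: The loop creates 4 lambdas, all referencing the same variable j.
Step 2: After the loop, j = 3 (final value).
Step 3: closures[3]() looks up j at call time and finds 3. This is the late binding gotcha. result = 3

The answer is 3.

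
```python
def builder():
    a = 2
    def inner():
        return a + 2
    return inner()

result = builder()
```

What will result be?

Step 1: builder() defines a = 2.
Step 2: inner() reads a = 2 from enclosing scope, returns 2 + 2 = 4.
Step 3: result = 4

The answer is 4.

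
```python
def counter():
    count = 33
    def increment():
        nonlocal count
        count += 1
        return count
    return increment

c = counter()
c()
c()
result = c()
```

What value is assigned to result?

Step 1: counter() creates closure with count = 33.
Step 2: Each c() call increments count via nonlocal. After 3 calls: 33 + 3 = 36.
Step 3: result = 36

The answer is 36.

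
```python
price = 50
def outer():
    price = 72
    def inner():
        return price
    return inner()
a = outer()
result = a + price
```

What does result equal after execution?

Step 1: outer() has local price = 72. inner() reads from enclosing.
Step 2: outer() returns 72. Global price = 50 unchanged.
Step 3: result = 72 + 50 = 122

The answer is 122.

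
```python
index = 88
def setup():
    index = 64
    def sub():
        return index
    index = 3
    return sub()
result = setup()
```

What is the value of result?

Step 1: setup() sets index = 64, then later index = 3.
Step 2: sub() is called after index is reassigned to 3. Closures capture variables by reference, not by value.
Step 3: result = 3

The answer is 3.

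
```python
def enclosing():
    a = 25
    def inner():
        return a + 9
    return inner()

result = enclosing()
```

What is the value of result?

Step 1: enclosing() defines a = 25.
Step 2: inner() reads a = 25 from enclosing scope, returns 25 + 9 = 34.
Step 3: result = 34

The answer is 34.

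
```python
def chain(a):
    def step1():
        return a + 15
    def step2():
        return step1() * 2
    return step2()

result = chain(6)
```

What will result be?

Step 1: chain(6) captures a = 6.
Step 2: step2() calls step1() which returns 6 + 15 = 21.
Step 3: step2() returns 21 * 2 = 42

The answer is 42.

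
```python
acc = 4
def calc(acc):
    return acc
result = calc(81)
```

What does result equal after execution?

Step 1: Global acc = 4.
Step 2: calc(81) takes parameter acc = 81, which shadows the global.
Step 3: result = 81

The answer is 81.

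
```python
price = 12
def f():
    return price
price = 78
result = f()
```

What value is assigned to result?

Step 1: price is first set to 12, then reassigned to 78.
Step 2: f() is called after the reassignment, so it looks up the current global price = 78.
Step 3: result = 78

The answer is 78.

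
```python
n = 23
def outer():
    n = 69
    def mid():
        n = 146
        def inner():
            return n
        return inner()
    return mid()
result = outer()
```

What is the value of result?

Step 1: Three levels of shadowing: global 23, outer 69, mid 146.
Step 2: inner() finds n = 146 in enclosing mid() scope.
Step 3: result = 146

The answer is 146.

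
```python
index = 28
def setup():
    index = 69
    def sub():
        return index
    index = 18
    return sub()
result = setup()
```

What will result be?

Step 1: setup() sets index = 69, then later index = 18.
Step 2: sub() is called after index is reassigned to 18. Closures capture variables by reference, not by value.
Step 3: result = 18

The answer is 18.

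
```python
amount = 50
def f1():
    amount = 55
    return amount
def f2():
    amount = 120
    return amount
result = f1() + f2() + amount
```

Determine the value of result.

Step 1: Each function shadows global amount with its own local.
Step 2: f1() returns 55, f2() returns 120.
Step 3: Global amount = 50 is unchanged. result = 55 + 120 + 50 = 225

The answer is 225.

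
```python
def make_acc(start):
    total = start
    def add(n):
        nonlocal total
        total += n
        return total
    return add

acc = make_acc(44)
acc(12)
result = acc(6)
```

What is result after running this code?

Step 1: make_acc(44) creates closure with total = 44.
Step 2: First acc(12): total = 44 + 12 = 56.
Step 3: Second acc(6): total = 56 + 6 = 62. result = 62

The answer is 62.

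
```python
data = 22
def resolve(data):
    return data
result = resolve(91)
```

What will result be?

Step 1: Global data = 22.
Step 2: resolve(91) takes parameter data = 91, which shadows the global.
Step 3: result = 91

The answer is 91.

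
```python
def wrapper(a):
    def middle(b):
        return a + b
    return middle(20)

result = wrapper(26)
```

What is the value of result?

Step 1: wrapper(26) passes a = 26.
Step 2: middle(20) has b = 20, reads a = 26 from enclosing.
Step 3: result = 26 + 20 = 46

The answer is 46.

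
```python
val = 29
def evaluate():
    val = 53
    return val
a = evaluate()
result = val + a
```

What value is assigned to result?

Step 1: Global val = 29. evaluate() returns local val = 53.
Step 2: a = 53. Global val still = 29.
Step 3: result = 29 + 53 = 82

The answer is 82.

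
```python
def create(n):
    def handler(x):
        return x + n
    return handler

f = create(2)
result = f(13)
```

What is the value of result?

Step 1: create(2) creates a closure that captures n = 2.
Step 2: f(13) calls the closure with x = 13, returning 13 + 2 = 15.
Step 3: result = 15

The answer is 15.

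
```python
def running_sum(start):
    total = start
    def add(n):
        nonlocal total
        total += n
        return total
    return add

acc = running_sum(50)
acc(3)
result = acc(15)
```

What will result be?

Step 1: running_sum(50) creates closure with total = 50.
Step 2: First acc(3): total = 50 + 3 = 53.
Step 3: Second acc(15): total = 53 + 15 = 68. result = 68

The answer is 68.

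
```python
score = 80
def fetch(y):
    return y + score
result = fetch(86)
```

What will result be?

Step 1: score = 80 is defined globally.
Step 2: fetch(86) uses parameter y = 86 and looks up score from global scope = 80.
Step 3: result = 86 + 80 = 166

The answer is 166.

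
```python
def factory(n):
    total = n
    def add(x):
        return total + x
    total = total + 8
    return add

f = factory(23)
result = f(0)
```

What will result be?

Step 1: factory(23) sets total = 23, then total = 23 + 8 = 31.
Step 2: Closures capture by reference, so add sees total = 31.
Step 3: f(0) returns 31 + 0 = 31

The answer is 31.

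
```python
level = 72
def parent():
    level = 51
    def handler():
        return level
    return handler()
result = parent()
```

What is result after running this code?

Step 1: level = 72 globally, but parent() defines level = 51 locally.
Step 2: handler() looks up level. Not in local scope, so checks enclosing scope (parent) and finds level = 51.
Step 3: result = 51

The answer is 51.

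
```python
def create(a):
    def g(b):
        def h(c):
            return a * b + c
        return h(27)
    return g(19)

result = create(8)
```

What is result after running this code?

Step 1: a = 8, b = 19, c = 27.
Step 2: h() computes a * b + c = 8 * 19 + 27 = 179.
Step 3: result = 179

The answer is 179.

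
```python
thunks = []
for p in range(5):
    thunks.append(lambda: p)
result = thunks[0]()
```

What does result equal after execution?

Step 1: The loop creates 5 lambdas, all referencing the same variable p.
Step 2: After the loop, p = 4 (final value).
Step 3: thunks[0]() looks up p at call time and finds 4. This is the late binding gotcha. result = 4

The answer is 4.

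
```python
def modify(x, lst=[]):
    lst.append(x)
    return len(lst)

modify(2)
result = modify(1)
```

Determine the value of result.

Step 1: Mutable default list persists between calls.
Step 2: First call: lst = [2], len = 1. Second call: lst = [2, 1], len = 2.
Step 3: result = 2

The answer is 2.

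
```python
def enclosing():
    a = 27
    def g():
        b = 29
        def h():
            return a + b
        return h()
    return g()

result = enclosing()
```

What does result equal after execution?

Step 1: enclosing() defines a = 27. g() defines b = 29.
Step 2: h() accesses both from enclosing scopes: a = 27, b = 29.
Step 3: result = 27 + 29 = 56

The answer is 56.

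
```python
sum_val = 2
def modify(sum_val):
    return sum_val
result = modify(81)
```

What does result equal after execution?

Step 1: Global sum_val = 2.
Step 2: modify(81) takes parameter sum_val = 81, which shadows the global.
Step 3: result = 81

The answer is 81.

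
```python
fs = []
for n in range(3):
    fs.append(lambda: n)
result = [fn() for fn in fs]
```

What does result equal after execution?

Step 1: All 3 lambdas share the same variable n.
Step 2: After the loop, n = 2.
Step 3: Each call returns 2. result = [2, 2, 2]

The answer is [2, 2, 2].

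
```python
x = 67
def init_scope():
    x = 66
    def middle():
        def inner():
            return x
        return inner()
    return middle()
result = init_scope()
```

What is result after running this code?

Step 1: init_scope() defines x = 66. middle() and inner() have no local x.
Step 2: inner() checks local (none), enclosing middle() (none), enclosing init_scope() and finds x = 66.
Step 3: result = 66

The answer is 66.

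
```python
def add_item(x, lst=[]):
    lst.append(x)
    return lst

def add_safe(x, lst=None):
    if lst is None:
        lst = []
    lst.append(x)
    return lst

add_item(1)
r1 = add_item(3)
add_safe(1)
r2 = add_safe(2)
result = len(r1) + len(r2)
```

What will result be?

Step 1: add_item shares mutable default: after 2 calls, lst = [1, 3], len = 2.
Step 2: add_safe creates fresh list each time: r2 = [2], len = 1.
Step 3: result = 2 + 1 = 3

The answer is 3.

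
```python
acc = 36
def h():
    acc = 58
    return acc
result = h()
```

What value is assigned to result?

Step 1: Global acc = 36.
Step 2: h() creates local acc = 58, shadowing the global.
Step 3: Returns local acc = 58. result = 58

The answer is 58.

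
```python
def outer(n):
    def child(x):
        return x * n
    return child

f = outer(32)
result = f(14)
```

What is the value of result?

Step 1: outer(32) creates a closure capturing n = 32.
Step 2: f(14) computes 14 * 32 = 448.
Step 3: result = 448

The answer is 448.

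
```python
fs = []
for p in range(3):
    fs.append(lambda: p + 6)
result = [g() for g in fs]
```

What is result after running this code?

Step 1: All lambdas capture p by reference. After the loop, p = 2.
Step 2: Each call returns 2 + 6 = 8.
Step 3: result = [8, 8, 8]

The answer is [8, 8, 8].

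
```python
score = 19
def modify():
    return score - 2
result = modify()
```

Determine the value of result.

Step 1: score = 19 is defined globally.
Step 2: modify() looks up score from global scope = 19, then computes 19 - 2 = 17.
Step 3: result = 17

The answer is 17.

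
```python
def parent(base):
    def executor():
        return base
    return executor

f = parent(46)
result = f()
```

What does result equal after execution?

Step 1: parent(46) creates closure capturing base = 46.
Step 2: f() returns the captured base = 46.
Step 3: result = 46

The answer is 46.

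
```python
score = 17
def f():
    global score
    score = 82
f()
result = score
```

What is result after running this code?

Step 1: score = 17 globally.
Step 2: f() declares global score and sets it to 82.
Step 3: After f(), global score = 82. result = 82

The answer is 82.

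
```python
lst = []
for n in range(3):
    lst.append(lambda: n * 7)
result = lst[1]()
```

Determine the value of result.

Step 1: All lambdas reference the same variable n (late binding).
Step 2: After the loop, n = 2. Every lambda returns n * 7.
Step 3: lst[1]() = 2 * 7 = 14

The answer is 14.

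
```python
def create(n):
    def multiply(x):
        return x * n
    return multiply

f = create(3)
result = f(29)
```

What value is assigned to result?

Step 1: create(3) returns multiply closure with n = 3.
Step 2: f(29) computes 29 * 3 = 87.
Step 3: result = 87

The answer is 87.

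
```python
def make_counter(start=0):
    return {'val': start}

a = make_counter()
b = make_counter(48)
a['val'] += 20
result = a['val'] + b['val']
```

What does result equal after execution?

Step 1: make_counter() returns a new dict each call (immutable default 0).
Step 2: a = {'val': 0}, b = {'val': 48}.
Step 3: a['val'] += 20 = 20. result = 20 + 48 = 68

The answer is 68.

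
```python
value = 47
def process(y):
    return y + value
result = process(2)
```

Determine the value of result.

Step 1: value = 47 is defined globally.
Step 2: process(2) uses parameter y = 2 and looks up value from global scope = 47.
Step 3: result = 2 + 47 = 49

The answer is 49.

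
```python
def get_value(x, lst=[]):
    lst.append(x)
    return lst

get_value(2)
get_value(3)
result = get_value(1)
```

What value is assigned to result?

Step 1: Mutable default argument gotcha! The list [] is created once.
Step 2: Each call appends to the SAME list: [2], [2, 3], [2, 3, 1].
Step 3: result = [2, 3, 1]

The answer is [2, 3, 1].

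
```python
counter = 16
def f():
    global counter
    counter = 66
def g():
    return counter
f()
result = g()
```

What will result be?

Step 1: counter = 16.
Step 2: f() sets global counter = 66.
Step 3: g() reads global counter = 66. result = 66

The answer is 66.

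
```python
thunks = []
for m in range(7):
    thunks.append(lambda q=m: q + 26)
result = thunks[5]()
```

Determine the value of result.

Step 1: Default argument q=m captures m's value at definition time.
Step 2: thunks[5] was defined when m = 5, so q defaults to 5.
Step 3: result = 5 + 26 = 31 (default arg fixes the late binding issue)

The answer is 31.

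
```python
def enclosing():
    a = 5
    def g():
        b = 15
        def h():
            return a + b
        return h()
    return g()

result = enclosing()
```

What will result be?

Step 1: enclosing() defines a = 5. g() defines b = 15.
Step 2: h() accesses both from enclosing scopes: a = 5, b = 15.
Step 3: result = 5 + 15 = 20

The answer is 20.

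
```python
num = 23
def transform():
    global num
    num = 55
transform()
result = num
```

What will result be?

Step 1: num = 23 globally.
Step 2: transform() declares global num and sets it to 55.
Step 3: After transform(), global num = 55. result = 55

The answer is 55.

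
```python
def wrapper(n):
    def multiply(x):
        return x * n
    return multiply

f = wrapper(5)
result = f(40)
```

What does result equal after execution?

Step 1: wrapper(5) returns multiply closure with n = 5.
Step 2: f(40) computes 40 * 5 = 200.
Step 3: result = 200

The answer is 200.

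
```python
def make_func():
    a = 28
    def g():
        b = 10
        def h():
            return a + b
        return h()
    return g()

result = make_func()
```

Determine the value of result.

Step 1: make_func() defines a = 28. g() defines b = 10.
Step 2: h() accesses both from enclosing scopes: a = 28, b = 10.
Step 3: result = 28 + 10 = 38

The answer is 38.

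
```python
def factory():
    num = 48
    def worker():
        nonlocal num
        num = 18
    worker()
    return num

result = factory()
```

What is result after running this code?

Step 1: factory() sets num = 48.
Step 2: worker() uses nonlocal to reassign num = 18.
Step 3: result = 18

The answer is 18.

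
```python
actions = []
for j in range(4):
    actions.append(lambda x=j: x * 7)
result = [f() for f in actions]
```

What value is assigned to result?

Step 1: Default arg x=j captures j at each iteration.
Step 2: actions[k] has x defaulting to k, returns k * 7.
Step 3: result = [0, 7, 14, 21]

The answer is [0, 7, 14, 21].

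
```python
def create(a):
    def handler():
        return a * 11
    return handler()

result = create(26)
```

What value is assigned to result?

Step 1: create(26) binds parameter a = 26.
Step 2: handler() accesses a = 26 from enclosing scope.
Step 3: result = 26 * 11 = 286

The answer is 286.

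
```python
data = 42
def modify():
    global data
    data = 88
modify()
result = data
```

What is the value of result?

Step 1: data = 42 globally.
Step 2: modify() declares global data and sets it to 88.
Step 3: After modify(), global data = 88. result = 88

The answer is 88.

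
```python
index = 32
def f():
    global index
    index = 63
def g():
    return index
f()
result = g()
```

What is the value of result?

Step 1: index = 32.
Step 2: f() sets global index = 63.
Step 3: g() reads global index = 63. result = 63

The answer is 63.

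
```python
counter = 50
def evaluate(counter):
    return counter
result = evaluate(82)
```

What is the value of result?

Step 1: Global counter = 50.
Step 2: evaluate(82) takes parameter counter = 82, which shadows the global.
Step 3: result = 82

The answer is 82.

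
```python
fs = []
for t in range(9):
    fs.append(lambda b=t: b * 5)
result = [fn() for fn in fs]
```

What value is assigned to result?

Step 1: Default arg b=t captures t at each iteration.
Step 2: fs[k] has b defaulting to k, returns k * 5.
Step 3: result = [0, 5, 10, 15, 20, 25, 30, 35, 40]

The answer is [0, 5, 10, 15, 20, 25, 30, 35, 40].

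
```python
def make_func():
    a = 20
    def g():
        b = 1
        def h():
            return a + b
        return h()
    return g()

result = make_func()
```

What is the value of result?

Step 1: make_func() defines a = 20. g() defines b = 1.
Step 2: h() accesses both from enclosing scopes: a = 20, b = 1.
Step 3: result = 20 + 1 = 21

The answer is 21.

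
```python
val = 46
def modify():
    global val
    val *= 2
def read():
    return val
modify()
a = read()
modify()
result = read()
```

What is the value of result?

Step 1: val = 46.
Step 2: First modify(): val = 46 * 2 = 92.
Step 3: Second modify(): val = 92 * 2 = 184.
Step 4: read() returns 184

The answer is 184.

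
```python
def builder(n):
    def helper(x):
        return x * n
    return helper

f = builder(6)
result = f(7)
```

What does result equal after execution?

Step 1: builder(6) creates a closure capturing n = 6.
Step 2: f(7) computes 7 * 6 = 42.
Step 3: result = 42

The answer is 42.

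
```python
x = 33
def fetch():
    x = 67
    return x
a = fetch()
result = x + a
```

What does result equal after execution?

Step 1: Global x = 33. fetch() returns local x = 67.
Step 2: a = 67. Global x still = 33.
Step 3: result = 33 + 67 = 100

The answer is 100.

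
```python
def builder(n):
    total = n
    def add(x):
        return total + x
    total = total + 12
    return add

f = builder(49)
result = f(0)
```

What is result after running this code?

Step 1: builder(49) sets total = 49, then total = 49 + 12 = 61.
Step 2: Closures capture by reference, so add sees total = 61.
Step 3: f(0) returns 61 + 0 = 61

The answer is 61.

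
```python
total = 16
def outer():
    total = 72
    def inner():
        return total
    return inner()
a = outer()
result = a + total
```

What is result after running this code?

Step 1: outer() has local total = 72. inner() reads from enclosing.
Step 2: outer() returns 72. Global total = 16 unchanged.
Step 3: result = 72 + 16 = 88

The answer is 88.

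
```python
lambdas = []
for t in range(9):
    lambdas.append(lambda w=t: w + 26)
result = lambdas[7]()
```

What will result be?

Step 1: Default argument w=t captures t's value at definition time.
Step 2: lambdas[7] was defined when t = 7, so w defaults to 7.
Step 3: result = 7 + 26 = 33 (default arg fixes the late binding issue)

The answer is 33.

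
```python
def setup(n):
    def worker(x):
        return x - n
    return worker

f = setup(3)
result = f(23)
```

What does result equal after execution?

Step 1: setup(3) creates a closure capturing n = 3.
Step 2: f(23) computes 23 - 3 = 20.
Step 3: result = 20

The answer is 20.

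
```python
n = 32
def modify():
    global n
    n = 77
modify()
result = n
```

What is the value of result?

Step 1: n = 32 globally.
Step 2: modify() declares global n and sets it to 77.
Step 3: After modify(), global n = 77. result = 77

The answer is 77.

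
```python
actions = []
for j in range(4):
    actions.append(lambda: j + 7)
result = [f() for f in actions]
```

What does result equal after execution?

Step 1: All lambdas capture j by reference. After the loop, j = 3.
Step 2: Each call returns 3 + 7 = 10.
Step 3: result = [10, 10, 10, 10]

The answer is [10, 10, 10, 10].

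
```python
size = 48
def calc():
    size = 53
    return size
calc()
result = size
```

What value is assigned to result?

Step 1: size = 48 globally.
Step 2: calc() creates a LOCAL size = 53 (no global keyword!).
Step 3: The global size is unchanged. result = 48

The answer is 48.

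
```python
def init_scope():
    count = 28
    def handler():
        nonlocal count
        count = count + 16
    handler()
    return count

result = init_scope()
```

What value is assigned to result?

Step 1: init_scope() sets count = 28.
Step 2: handler() uses nonlocal to modify count in init_scope's scope: count = 28 + 16 = 44.
Step 3: init_scope() returns the modified count = 44

The answer is 44.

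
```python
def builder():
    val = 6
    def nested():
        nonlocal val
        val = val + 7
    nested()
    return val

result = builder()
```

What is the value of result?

Step 1: builder() sets val = 6.
Step 2: nested() uses nonlocal to modify val in builder's scope: val = 6 + 7 = 13.
Step 3: builder() returns the modified val = 13

The answer is 13.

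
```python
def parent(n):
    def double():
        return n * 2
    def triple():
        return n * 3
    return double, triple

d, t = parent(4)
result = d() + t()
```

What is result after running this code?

Step 1: Both closures capture the same n = 4.
Step 2: d() = 4 * 2 = 8, t() = 4 * 3 = 12.
Step 3: result = 8 + 12 = 20

The answer is 20.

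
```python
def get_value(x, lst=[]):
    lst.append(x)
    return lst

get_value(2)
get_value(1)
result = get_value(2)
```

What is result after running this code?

Step 1: Mutable default argument gotcha! The list [] is created once.
Step 2: Each call appends to the SAME list: [2], [2, 1], [2, 1, 2].
Step 3: result = [2, 1, 2]

The answer is [2, 1, 2].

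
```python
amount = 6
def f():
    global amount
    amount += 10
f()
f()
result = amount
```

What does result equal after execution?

Step 1: amount = 6.
Step 2: First f(): amount = 6 + 10 = 16.
Step 3: Second f(): amount = 16 + 10 = 26. result = 26

The answer is 26.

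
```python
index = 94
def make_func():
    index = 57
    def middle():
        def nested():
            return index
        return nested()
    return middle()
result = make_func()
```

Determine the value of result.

Step 1: make_func() defines index = 57. middle() and nested() have no local index.
Step 2: nested() checks local (none), enclosing middle() (none), enclosing make_func() and finds index = 57.
Step 3: result = 57

The answer is 57.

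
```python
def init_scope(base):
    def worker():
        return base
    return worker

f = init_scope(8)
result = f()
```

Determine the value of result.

Step 1: init_scope(8) creates closure capturing base = 8.
Step 2: f() returns the captured base = 8.
Step 3: result = 8

The answer is 8.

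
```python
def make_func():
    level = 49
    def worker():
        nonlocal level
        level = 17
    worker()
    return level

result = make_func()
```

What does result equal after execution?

Step 1: make_func() sets level = 49.
Step 2: worker() uses nonlocal to reassign level = 17.
Step 3: result = 17

The answer is 17.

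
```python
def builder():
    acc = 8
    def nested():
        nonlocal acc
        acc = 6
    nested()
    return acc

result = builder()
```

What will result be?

Step 1: builder() sets acc = 8.
Step 2: nested() uses nonlocal to reassign acc = 6.
Step 3: result = 6

The answer is 6.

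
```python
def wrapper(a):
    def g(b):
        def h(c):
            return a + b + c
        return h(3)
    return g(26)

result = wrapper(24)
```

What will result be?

Step 1: a = 24, b = 26, c = 3 across three nested scopes.
Step 2: h() accesses all three via LEGB rule.
Step 3: result = 24 + 26 + 3 = 53

The answer is 53.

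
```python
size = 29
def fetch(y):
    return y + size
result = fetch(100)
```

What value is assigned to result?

Step 1: size = 29 is defined globally.
Step 2: fetch(100) uses parameter y = 100 and looks up size from global scope = 29.
Step 3: result = 100 + 29 = 129

The answer is 129.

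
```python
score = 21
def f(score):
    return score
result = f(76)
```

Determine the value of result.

Step 1: Global score = 21.
Step 2: f(76) takes parameter score = 76, which shadows the global.
Step 3: result = 76

The answer is 76.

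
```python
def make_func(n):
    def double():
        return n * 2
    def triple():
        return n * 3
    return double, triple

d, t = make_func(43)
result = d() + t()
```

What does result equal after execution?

Step 1: Both closures capture the same n = 43.
Step 2: d() = 43 * 2 = 86, t() = 43 * 3 = 129.
Step 3: result = 86 + 129 = 215

The answer is 215.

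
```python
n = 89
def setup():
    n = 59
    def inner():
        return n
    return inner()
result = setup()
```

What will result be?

Step 1: n = 89 globally, but setup() defines n = 59 locally.
Step 2: inner() looks up n. Not in local scope, so checks enclosing scope (setup) and finds n = 59.
Step 3: result = 59

The answer is 59.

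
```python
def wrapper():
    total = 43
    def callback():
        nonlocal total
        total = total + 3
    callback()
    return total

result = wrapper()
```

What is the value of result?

Step 1: wrapper() sets total = 43.
Step 2: callback() uses nonlocal to modify total in wrapper's scope: total = 43 + 3 = 46.
Step 3: wrapper() returns the modified total = 46

The answer is 46.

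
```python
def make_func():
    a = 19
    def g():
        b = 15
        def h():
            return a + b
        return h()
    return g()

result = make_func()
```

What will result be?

Step 1: make_func() defines a = 19. g() defines b = 15.
Step 2: h() accesses both from enclosing scopes: a = 19, b = 15.
Step 3: result = 19 + 15 = 34

The answer is 34.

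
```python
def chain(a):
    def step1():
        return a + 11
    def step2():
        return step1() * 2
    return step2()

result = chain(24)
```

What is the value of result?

Step 1: chain(24) captures a = 24.
Step 2: step2() calls step1() which returns 24 + 11 = 35.
Step 3: step2() returns 35 * 2 = 70

The answer is 70.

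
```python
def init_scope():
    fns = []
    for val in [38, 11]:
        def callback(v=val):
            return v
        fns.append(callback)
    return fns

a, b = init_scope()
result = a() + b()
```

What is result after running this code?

Step 1: Default argument v=val captures val at each iteration.
Step 2: a() returns 38 (captured at first iteration), b() returns 11 (captured at second).
Step 3: result = 38 + 11 = 49

The answer is 49.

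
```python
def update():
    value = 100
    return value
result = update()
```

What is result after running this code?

Step 1: update() defines value = 100 in its local scope.
Step 2: return value finds the local variable value = 100.
Step 3: result = 100

The answer is 100.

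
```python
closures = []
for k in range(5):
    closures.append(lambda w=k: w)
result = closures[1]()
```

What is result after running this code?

Step 1: Default argument w=k captures k's value at each iteration.
Step 2: closures[1] captured w = 1 when k was 1.
Step 3: result = 1

The answer is 1.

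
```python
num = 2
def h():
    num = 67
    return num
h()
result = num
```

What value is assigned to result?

Step 1: Global num = 2.
Step 2: h() creates local num = 67 (shadow, not modification).
Step 3: After h() returns, global num is unchanged. result = 2

The answer is 2.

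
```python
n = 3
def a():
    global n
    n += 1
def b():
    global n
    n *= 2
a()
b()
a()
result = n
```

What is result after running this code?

Step 1: n = 3.
Step 2: a(): n = 3 + 1 = 4.
Step 3: b(): n = 4 * 2 = 8.
Step 4: a(): n = 8 + 1 = 9

The answer is 9.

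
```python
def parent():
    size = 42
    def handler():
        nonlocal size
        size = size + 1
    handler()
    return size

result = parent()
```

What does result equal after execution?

Step 1: parent() sets size = 42.
Step 2: handler() uses nonlocal to modify size in parent's scope: size = 42 + 1 = 43.
Step 3: parent() returns the modified size = 43

The answer is 43.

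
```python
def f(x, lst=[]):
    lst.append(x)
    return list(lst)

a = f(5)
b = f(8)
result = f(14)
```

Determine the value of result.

Step 1: Default list is shared. list() creates copies for return values.
Step 2: Internal list grows: [5] -> [5, 8] -> [5, 8, 14].
Step 3: result = [5, 8, 14]

The answer is [5, 8, 14].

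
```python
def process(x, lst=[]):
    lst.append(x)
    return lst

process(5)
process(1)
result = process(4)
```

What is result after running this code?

Step 1: Mutable default argument gotcha! The list [] is created once.
Step 2: Each call appends to the SAME list: [5], [5, 1], [5, 1, 4].
Step 3: result = [5, 1, 4]

The answer is [5, 1, 4].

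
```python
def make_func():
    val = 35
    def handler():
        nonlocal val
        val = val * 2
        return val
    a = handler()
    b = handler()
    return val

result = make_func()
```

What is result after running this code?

Step 1: val starts at 35.
Step 2: First handler(): val = 35 * 2 = 70.
Step 3: Second handler(): val = 70 * 2 = 140.
Step 4: result = 140

The answer is 140.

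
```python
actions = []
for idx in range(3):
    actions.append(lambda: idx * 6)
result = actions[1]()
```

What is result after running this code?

Step 1: All lambdas reference the same variable idx (late binding).
Step 2: After the loop, idx = 2. Every lambda returns idx * 6.
Step 3: actions[1]() = 2 * 6 = 12

The answer is 12.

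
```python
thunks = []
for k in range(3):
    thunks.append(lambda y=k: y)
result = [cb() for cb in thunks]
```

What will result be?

Step 1: Default arg y=k captures k at each iteration.
Step 2: Each lambda has its own default: 0, 1, ..., 2.
Step 3: result = [0, 1, 2]

The answer is [0, 1, 2].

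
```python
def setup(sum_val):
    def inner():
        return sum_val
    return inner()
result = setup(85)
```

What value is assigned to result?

Step 1: setup(85) binds parameter sum_val = 85.
Step 2: inner() looks up sum_val in enclosing scope and finds the parameter sum_val = 85.
Step 3: result = 85

The answer is 85.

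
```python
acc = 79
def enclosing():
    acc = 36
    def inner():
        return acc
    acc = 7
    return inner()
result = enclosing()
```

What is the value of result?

Step 1: enclosing() sets acc = 36, then later acc = 7.
Step 2: inner() is called after acc is reassigned to 7. Closures capture variables by reference, not by value.
Step 3: result = 7

The answer is 7.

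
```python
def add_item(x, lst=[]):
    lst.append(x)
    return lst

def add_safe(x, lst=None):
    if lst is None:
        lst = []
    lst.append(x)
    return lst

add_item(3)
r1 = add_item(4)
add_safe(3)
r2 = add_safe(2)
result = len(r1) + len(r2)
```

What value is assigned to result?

Step 1: add_item shares mutable default: after 2 calls, lst = [3, 4], len = 2.
Step 2: add_safe creates fresh list each time: r2 = [2], len = 1.
Step 3: result = 2 + 1 = 3

The answer is 3.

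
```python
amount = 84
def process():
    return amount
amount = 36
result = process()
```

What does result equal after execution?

Step 1: amount is first set to 84, then reassigned to 36.
Step 2: process() is called after the reassignment, so it looks up the current global amount = 36.
Step 3: result = 36

The answer is 36.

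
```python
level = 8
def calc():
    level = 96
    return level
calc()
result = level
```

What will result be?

Step 1: level = 8 globally.
Step 2: calc() creates a LOCAL level = 96 (no global keyword!).
Step 3: The global level is unchanged. result = 8

The answer is 8.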